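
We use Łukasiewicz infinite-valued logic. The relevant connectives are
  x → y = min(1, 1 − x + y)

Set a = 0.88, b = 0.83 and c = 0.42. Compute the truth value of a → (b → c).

b → c = min(1, 1 − 0.83 + 0.42) = min(1, 0.59) = 0.59
a → (b → c) = min(1, 1 − 0.88 + 0.59) = min(1, 0.71) = 0.71

0.71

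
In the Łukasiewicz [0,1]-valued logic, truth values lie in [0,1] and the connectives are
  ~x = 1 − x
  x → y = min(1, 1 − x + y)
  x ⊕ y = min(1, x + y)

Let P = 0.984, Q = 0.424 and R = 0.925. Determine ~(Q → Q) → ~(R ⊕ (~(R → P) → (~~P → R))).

1.000

Q → Q = min(1, 1 − 0.424 + 0.424) = min(1, 1.000) = 1.000
~(Q → Q) = 1 − 1.000 = 0.000
R → P = min(1, 1 − 0.925 + 0.984) = min(1, 1.059) = 1.000
~(R → P) = 1 − 1.000 = 0.000
~P = 1 − 0.984 = 0.016
~~P = 1 − 0.016 = 0.984
~~P → R = min(1, 1 − 0.984 + 0.925) = min(1, 0.941) = 0.941
~(R → P) → (~~P → R) = min(1, 1 − 0.000 + 0.941) = min(1, 1.941) = 1.000
R ⊕ (~(R → P) → (~~P → R)) = min(1, 0.925 + 1.000) = min(1, 1.925) = 1.000
~(R ⊕ (~(R → P) → (~~P → R))) = 1 − 1.000 = 0.000
~(Q → Q) → ~(R ⊕ (~(R → P) → (~~P → R))) = min(1, 1 − 0.000 + 0.000) = min(1, 1.000) = 1.000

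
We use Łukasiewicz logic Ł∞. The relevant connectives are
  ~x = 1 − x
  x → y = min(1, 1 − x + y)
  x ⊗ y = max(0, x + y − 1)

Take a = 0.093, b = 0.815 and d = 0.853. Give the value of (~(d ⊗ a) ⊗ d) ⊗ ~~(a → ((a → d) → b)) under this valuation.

d ⊗ a = max(0, 0.853 + 0.093 − 1) = max(0, -0.054) = 0.000
~(d ⊗ a) = 1 − 0.000 = 1.000
~(d ⊗ a) ⊗ d = max(0, 1.000 + 0.853 − 1) = max(0, 0.853) = 0.853
a → d = min(1, 1 − 0.093 + 0.853) = min(1, 1.760) = 1.000
(a → d) → b = min(1, 1 − 1.000 + 0.815) = min(1, 0.815) = 0.815
a → ((a → d) → b) = min(1, 1 − 0.093 + 0.815) = min(1, 1.722) = 1.000
~(a → ((a → d) → b)) = 1 − 1.000 = 0.000
~~(a → ((a → d) → b)) = 1 − 0.000 = 1.000
(~(d ⊗ a) ⊗ d) ⊗ ~~(a → ((a → d) → b)) = max(0, 0.853 + 1.000 − 1) = max(0, 0.853) = 0.853

0.853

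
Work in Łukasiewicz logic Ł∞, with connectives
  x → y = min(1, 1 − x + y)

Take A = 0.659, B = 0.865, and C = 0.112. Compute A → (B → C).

0.588

B → C = min(1, 1 − 0.865 + 0.112) = min(1, 0.247) = 0.247
A → (B → C) = min(1, 1 − 0.659 + 0.247) = min(1, 0.588) = 0.588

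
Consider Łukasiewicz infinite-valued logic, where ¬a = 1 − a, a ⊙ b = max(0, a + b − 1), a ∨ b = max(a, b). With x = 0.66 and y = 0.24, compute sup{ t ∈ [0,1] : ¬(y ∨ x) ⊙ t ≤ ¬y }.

y ∨ x = max(0.24, 0.66) = 0.66
¬(y ∨ x) = 1 − 0.66 = 0.34
So the left factor is ¬(y ∨ x) = 0.34.
¬y = 1 − 0.24 = 0.76
So the right-hand bound is ¬y = 0.76.
The residuum of the Łukasiewicz t-norm gives the supremum: min(1, 1 − 0.34 + 0.76).
1 − 0.34 + 0.76 = 1.42, so t = min(1, 1.42) = 1.00.
Check: 0.34 ⊙ 1.00 = max(0, 0.34) = 0.34 ≤ 0.76.

1.00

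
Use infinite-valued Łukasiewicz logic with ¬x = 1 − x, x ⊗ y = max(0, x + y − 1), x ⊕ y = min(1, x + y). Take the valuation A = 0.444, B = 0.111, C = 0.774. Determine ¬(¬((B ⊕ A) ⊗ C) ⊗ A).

0.885

B ⊕ A = min(1, 0.111 + 0.444) = min(1, 0.555) = 0.555
(B ⊕ A) ⊗ C = max(0, 0.555 + 0.774 − 1) = max(0, 0.329) = 0.329
¬((B ⊕ A) ⊗ C) = 1 − 0.329 = 0.671
¬((B ⊕ A) ⊗ C) ⊗ A = max(0, 0.671 + 0.444 − 1) = max(0, 0.115) = 0.115
¬(¬((B ⊕ A) ⊗ C) ⊗ A) = 1 − 0.115 = 0.885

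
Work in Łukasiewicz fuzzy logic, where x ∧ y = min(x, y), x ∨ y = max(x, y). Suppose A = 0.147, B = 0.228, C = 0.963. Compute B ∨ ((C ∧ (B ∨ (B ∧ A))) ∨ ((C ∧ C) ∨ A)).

0.963

B ∧ A = min(0.228, 0.147) = 0.147
B ∨ (B ∧ A) = max(0.228, 0.147) = 0.228
C ∧ (B ∨ (B ∧ A)) = min(0.963, 0.228) = 0.228
C ∧ C = min(0.963, 0.963) = 0.963
(C ∧ C) ∨ A = max(0.963, 0.147) = 0.963
(C ∧ (B ∨ (B ∧ A))) ∨ ((C ∧ C) ∨ A) = max(0.228, 0.963) = 0.963
B ∨ ((C ∧ (B ∨ (B ∧ A))) ∨ ((C ∧ C) ∨ A)) = max(0.228, 0.963) = 0.963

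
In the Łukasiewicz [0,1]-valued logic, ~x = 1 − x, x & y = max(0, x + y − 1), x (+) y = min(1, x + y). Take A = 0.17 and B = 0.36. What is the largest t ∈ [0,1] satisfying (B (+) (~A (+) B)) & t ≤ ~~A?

0.17

~A = 1 − 0.17 = 0.83
~A (+) B = min(1, 0.83 + 0.36) = min(1, 1.19) = 1.00
B (+) (~A (+) B) = min(1, 0.36 + 1.00) = min(1, 1.36) = 1.00
So the left factor is B (+) (~A (+) B) = 1.00.
~~A = 1 − 0.83 = 0.17
So the right-hand bound is ~~A = 0.17.
The residuum of the Łukasiewicz t-norm gives the supremum: min(1, 1 − 1.00 + 0.17).
1 − 1.00 + 0.17 = 0.17, so t = min(1, 0.17) = 0.17.
Check: 1.00 & 0.17 = max(0, 0.17) = 0.17 ≤ 0.17.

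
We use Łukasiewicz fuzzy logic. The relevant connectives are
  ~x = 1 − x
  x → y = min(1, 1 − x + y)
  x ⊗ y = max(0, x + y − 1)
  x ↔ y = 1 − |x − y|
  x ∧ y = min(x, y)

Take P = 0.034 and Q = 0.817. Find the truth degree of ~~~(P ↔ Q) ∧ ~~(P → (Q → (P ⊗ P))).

P ↔ Q = 1 − |0.034 − 0.817| = 1 − 0.783 = 0.217
~(P ↔ Q) = 1 − 0.217 = 0.783
~~(P ↔ Q) = 1 − 0.783 = 0.217
~~~(P ↔ Q) = 1 − 0.217 = 0.783
P ⊗ P = max(0, 0.034 + 0.034 − 1) = max(0, -0.932) = 0.000
Q → (P ⊗ P) = min(1, 1 − 0.817 + 0.000) = min(1, 0.183) = 0.183
P → (Q → (P ⊗ P)) = min(1, 1 − 0.034 + 0.183) = min(1, 1.149) = 1.000
~(P → (Q → (P ⊗ P))) = 1 − 1.000 = 0.000
~~(P → (Q → (P ⊗ P))) = 1 − 0.000 = 1.000
~~~(P ↔ Q) ∧ ~~(P → (Q → (P ⊗ P))) = min(0.783, 1.000) = 0.783

0.783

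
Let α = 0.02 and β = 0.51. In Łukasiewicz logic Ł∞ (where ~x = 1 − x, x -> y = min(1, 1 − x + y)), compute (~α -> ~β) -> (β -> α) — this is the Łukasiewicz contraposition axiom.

~α = 1 − 0.02 = 0.98
~β = 1 − 0.51 = 0.49
~α -> ~β = min(1, 1 − 0.98 + 0.49) = min(1, 0.51) = 0.51
β -> α = min(1, 1 − 0.51 + 0.02) = min(1, 0.51) = 0.51
(~α -> ~β) -> (β -> α) = min(1, 1 − 0.51 + 0.51) = min(1, 1.00) = 1.00
(As expected: an axiom of Ł∞, always 1.)

1.00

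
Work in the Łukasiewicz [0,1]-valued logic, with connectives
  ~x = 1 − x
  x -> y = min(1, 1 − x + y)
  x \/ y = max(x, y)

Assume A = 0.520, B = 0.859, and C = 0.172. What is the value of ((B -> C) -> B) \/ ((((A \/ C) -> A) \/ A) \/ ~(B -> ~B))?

B -> C = min(1, 1 − 0.859 + 0.172) = min(1, 0.313) = 0.313
(B -> C) -> B = min(1, 1 − 0.313 + 0.859) = min(1, 1.546) = 1.000
A \/ C = max(0.520, 0.172) = 0.520
(A \/ C) -> A = min(1, 1 − 0.520 + 0.520) = min(1, 1.000) = 1.000
((A \/ C) -> A) \/ A = max(1.000, 0.520) = 1.000
~B = 1 − 0.859 = 0.141
B -> ~B = min(1, 1 − 0.859 + 0.141) = min(1, 0.282) = 0.282
~(B -> ~B) = 1 − 0.282 = 0.718
(((A \/ C) -> A) \/ A) \/ ~(B -> ~B) = max(1.000, 0.718) = 1.000
((B -> C) -> B) \/ ((((A \/ C) -> A) \/ A) \/ ~(B -> ~B)) = max(1.000, 1.000) = 1.000

1.000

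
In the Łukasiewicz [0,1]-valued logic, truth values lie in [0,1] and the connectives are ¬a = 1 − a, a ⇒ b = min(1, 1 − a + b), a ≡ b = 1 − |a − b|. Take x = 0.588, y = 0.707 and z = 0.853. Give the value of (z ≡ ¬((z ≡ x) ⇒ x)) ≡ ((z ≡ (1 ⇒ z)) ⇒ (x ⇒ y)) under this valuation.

0.294

z ≡ x = 1 − |0.853 − 0.588| = 1 − 0.265 = 0.735
(z ≡ x) ⇒ x = min(1, 1 − 0.735 + 0.588) = min(1, 0.853) = 0.853
¬((z ≡ x) ⇒ x) = 1 − 0.853 = 0.147
z ≡ ¬((z ≡ x) ⇒ x) = 1 − |0.853 − 0.147| = 1 − 0.706 = 0.294
1 ⇒ z = min(1, 1 − 1.000 + 0.853) = min(1, 0.853) = 0.853
z ≡ (1 ⇒ z) = 1 − |0.853 − 0.853| = 1 − 0.000 = 1.000
x ⇒ y = min(1, 1 − 0.588 + 0.707) = min(1, 1.119) = 1.000
(z ≡ (1 ⇒ z)) ⇒ (x ⇒ y) = min(1, 1 − 1.000 + 1.000) = min(1, 1.000) = 1.000
(z ≡ ¬((z ≡ x) ⇒ x)) ≡ ((z ≡ (1 ⇒ z)) ⇒ (x ⇒ y)) = 1 − |0.294 − 1.000| = 1 − 0.706 = 0.294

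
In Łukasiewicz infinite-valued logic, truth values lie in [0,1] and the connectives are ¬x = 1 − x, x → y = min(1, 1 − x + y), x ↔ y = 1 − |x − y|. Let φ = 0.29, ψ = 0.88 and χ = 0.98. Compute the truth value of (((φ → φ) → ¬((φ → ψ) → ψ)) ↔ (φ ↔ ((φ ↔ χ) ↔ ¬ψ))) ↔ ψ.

0.76

φ → φ = min(1, 1 − 0.29 + 0.29) = min(1, 1.00) = 1.00
φ → ψ = min(1, 1 − 0.29 + 0.88) = min(1, 1.59) = 1.00
(φ → ψ) → ψ = min(1, 1 − 1.00 + 0.88) = min(1, 0.88) = 0.88
¬((φ → ψ) → ψ) = 1 − 0.88 = 0.12
(φ → φ) → ¬((φ → ψ) → ψ) = min(1, 1 − 1.00 + 0.12) = min(1, 0.12) = 0.12
φ ↔ χ = 1 − |0.29 − 0.98| = 1 − 0.69 = 0.31
¬ψ = 1 − 0.88 = 0.12
(φ ↔ χ) ↔ ¬ψ = 1 − |0.31 − 0.12| = 1 − 0.19 = 0.81
φ ↔ ((φ ↔ χ) ↔ ¬ψ) = 1 − |0.29 − 0.81| = 1 − 0.52 = 0.48
((φ → φ) → ¬((φ → ψ) → ψ)) ↔ (φ ↔ ((φ ↔ χ) ↔ ¬ψ)) = 1 − |0.12 − 0.48| = 1 − 0.36 = 0.64
(((φ → φ) → ¬((φ → ψ) → ψ)) ↔ (φ ↔ ((φ ↔ χ) ↔ ¬ψ))) ↔ ψ = 1 − |0.64 − 0.88| = 1 − 0.24 = 0.76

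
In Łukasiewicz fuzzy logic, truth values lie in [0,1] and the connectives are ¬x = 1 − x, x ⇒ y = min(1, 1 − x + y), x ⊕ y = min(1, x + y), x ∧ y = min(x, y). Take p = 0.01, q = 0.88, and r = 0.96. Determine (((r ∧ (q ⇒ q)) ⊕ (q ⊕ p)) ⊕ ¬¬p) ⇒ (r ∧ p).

0.01

q ⇒ q = min(1, 1 − 0.88 + 0.88) = min(1, 1.00) = 1.00
r ∧ (q ⇒ q) = min(0.96, 1.00) = 0.96
q ⊕ p = min(1, 0.88 + 0.01) = min(1, 0.89) = 0.89
(r ∧ (q ⇒ q)) ⊕ (q ⊕ p) = min(1, 0.96 + 0.89) = min(1, 1.85) = 1.00
¬p = 1 − 0.01 = 0.99
¬¬p = 1 − 0.99 = 0.01
((r ∧ (q ⇒ q)) ⊕ (q ⊕ p)) ⊕ ¬¬p = min(1, 1.00 + 0.01) = min(1, 1.01) = 1.00
r ∧ p = min(0.96, 0.01) = 0.01
(((r ∧ (q ⇒ q)) ⊕ (q ⊕ p)) ⊕ ¬¬p) ⇒ (r ∧ p) = min(1, 1 − 1.00 + 0.01) = min(1, 0.01) = 0.01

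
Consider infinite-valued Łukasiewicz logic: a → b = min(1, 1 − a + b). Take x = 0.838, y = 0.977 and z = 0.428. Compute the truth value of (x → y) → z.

0.428

x → y = min(1, 1 − 0.838 + 0.977) = min(1, 1.139) = 1.000
(x → y) → z = min(1, 1 − 1.000 + 0.428) = min(1, 0.428) = 0.428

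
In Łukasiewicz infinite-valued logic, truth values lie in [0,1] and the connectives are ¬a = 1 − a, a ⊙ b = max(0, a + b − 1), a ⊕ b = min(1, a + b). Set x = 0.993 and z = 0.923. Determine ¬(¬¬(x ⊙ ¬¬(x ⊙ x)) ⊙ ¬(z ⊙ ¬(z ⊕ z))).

0.021

x ⊙ x = max(0, 0.993 + 0.993 − 1) = max(0, 0.986) = 0.986
¬(x ⊙ x) = 1 − 0.986 = 0.014
¬¬(x ⊙ x) = 1 − 0.014 = 0.986
x ⊙ ¬¬(x ⊙ x) = max(0, 0.993 + 0.986 − 1) = max(0, 0.979) = 0.979
¬(x ⊙ ¬¬(x ⊙ x)) = 1 − 0.979 = 0.021
¬¬(x ⊙ ¬¬(x ⊙ x)) = 1 − 0.021 = 0.979
z ⊕ z = min(1, 0.923 + 0.923) = min(1, 1.846) = 1.000
¬(z ⊕ z) = 1 − 1.000 = 0.000
z ⊙ ¬(z ⊕ z) = max(0, 0.923 + 0.000 − 1) = max(0, -0.077) = 0.000
¬(z ⊙ ¬(z ⊕ z)) = 1 − 0.000 = 1.000
¬¬(x ⊙ ¬¬(x ⊙ x)) ⊙ ¬(z ⊙ ¬(z ⊕ z)) = max(0, 0.979 + 1.000 − 1) = max(0, 0.979) = 0.979
¬(¬¬(x ⊙ ¬¬(x ⊙ x)) ⊙ ¬(z ⊙ ¬(z ⊕ z))) = 1 − 0.979 = 0.021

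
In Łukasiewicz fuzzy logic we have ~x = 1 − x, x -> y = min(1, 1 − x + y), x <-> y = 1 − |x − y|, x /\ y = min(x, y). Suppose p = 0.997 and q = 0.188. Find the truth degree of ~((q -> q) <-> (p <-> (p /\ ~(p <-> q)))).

0.188

q -> q = min(1, 1 − 0.188 + 0.188) = min(1, 1.000) = 1.000
p <-> q = 1 − |0.997 − 0.188| = 1 − 0.809 = 0.191
~(p <-> q) = 1 − 0.191 = 0.809
p /\ ~(p <-> q) = min(0.997, 0.809) = 0.809
p <-> (p /\ ~(p <-> q)) = 1 − |0.997 − 0.809| = 1 − 0.188 = 0.812
(q -> q) <-> (p <-> (p /\ ~(p <-> q))) = 1 − |1.000 − 0.812| = 1 − 0.188 = 0.812
~((q -> q) <-> (p <-> (p /\ ~(p <-> q)))) = 1 − 0.812 = 0.188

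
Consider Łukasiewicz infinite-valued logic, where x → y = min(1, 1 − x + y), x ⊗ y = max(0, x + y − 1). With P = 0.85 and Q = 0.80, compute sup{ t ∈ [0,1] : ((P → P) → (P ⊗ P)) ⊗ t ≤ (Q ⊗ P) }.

0.95

P → P = min(1, 1 − 0.85 + 0.85) = min(1, 1.00) = 1.00
P ⊗ P = max(0, 0.85 + 0.85 − 1) = max(0, 0.70) = 0.70
(P → P) → (P ⊗ P) = min(1, 1 − 1.00 + 0.70) = min(1, 0.70) = 0.70
So the left factor is (P → P) → (P ⊗ P) = 0.70.
Q ⊗ P = max(0, 0.80 + 0.85 − 1) = max(0, 0.65) = 0.65
So the right-hand bound is Q ⊗ P = 0.65.
The residuum of the Łukasiewicz t-norm gives the supremum: min(1, 1 − 0.70 + 0.65).
1 − 0.70 + 0.65 = 0.95, so t = min(1, 0.95) = 0.95.
Check: 0.70 ⊗ 0.95 = max(0, 0.65) = 0.65 ≤ 0.65.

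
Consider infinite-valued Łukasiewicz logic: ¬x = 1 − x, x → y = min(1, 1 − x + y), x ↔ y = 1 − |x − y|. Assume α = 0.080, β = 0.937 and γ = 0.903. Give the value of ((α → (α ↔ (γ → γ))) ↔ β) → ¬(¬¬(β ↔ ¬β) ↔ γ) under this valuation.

γ → γ = min(1, 1 − 0.903 + 0.903) = min(1, 1.000) = 1.000
α ↔ (γ → γ) = 1 − |0.080 − 1.000| = 1 − 0.920 = 0.080
α → (α ↔ (γ → γ)) = min(1, 1 − 0.080 + 0.080) = min(1, 1.000) = 1.000
(α → (α ↔ (γ → γ))) ↔ β = 1 − |1.000 − 0.937| = 1 − 0.063 = 0.937
¬β = 1 − 0.937 = 0.063
β ↔ ¬β = 1 − |0.937 − 0.063| = 1 − 0.874 = 0.126
¬(β ↔ ¬β) = 1 − 0.126 = 0.874
¬¬(β ↔ ¬β) = 1 − 0.874 = 0.126
¬¬(β ↔ ¬β) ↔ γ = 1 − |0.126 − 0.903| = 1 − 0.777 = 0.223
¬(¬¬(β ↔ ¬β) ↔ γ) = 1 − 0.223 = 0.777
((α → (α ↔ (γ → γ))) ↔ β) → ¬(¬¬(β ↔ ¬β) ↔ γ) = min(1, 1 − 0.937 + 0.777) = min(1, 0.840) = 0.840

0.840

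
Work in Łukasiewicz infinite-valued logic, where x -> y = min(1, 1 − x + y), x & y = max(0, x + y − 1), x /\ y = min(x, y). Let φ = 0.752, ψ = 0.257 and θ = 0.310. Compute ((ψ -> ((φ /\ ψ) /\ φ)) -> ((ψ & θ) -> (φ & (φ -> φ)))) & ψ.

φ /\ ψ = min(0.752, 0.257) = 0.257
(φ /\ ψ) /\ φ = min(0.257, 0.752) = 0.257
ψ -> ((φ /\ ψ) /\ φ) = min(1, 1 − 0.257 + 0.257) = min(1, 1.000) = 1.000
ψ & θ = max(0, 0.257 + 0.310 − 1) = max(0, -0.433) = 0.000
φ -> φ = min(1, 1 − 0.752 + 0.752) = min(1, 1.000) = 1.000
φ & (φ -> φ) = max(0, 0.752 + 1.000 − 1) = max(0, 0.752) = 0.752
(ψ & θ) -> (φ & (φ -> φ)) = min(1, 1 − 0.000 + 0.752) = min(1, 1.752) = 1.000
(ψ -> ((φ /\ ψ) /\ φ)) -> ((ψ & θ) -> (φ & (φ -> φ))) = min(1, 1 − 1.000 + 1.000) = min(1, 1.000) = 1.000
((ψ -> ((φ /\ ψ) /\ φ)) -> ((ψ & θ) -> (φ & (φ -> φ)))) & ψ = max(0, 1.000 + 0.257 − 1) = max(0, 0.257) = 0.257

0.257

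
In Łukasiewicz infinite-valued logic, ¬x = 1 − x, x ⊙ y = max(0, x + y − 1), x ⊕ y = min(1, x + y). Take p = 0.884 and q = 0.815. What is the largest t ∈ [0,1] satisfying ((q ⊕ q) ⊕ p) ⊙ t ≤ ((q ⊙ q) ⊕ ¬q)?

q ⊕ q = min(1, 0.815 + 0.815) = min(1, 1.630) = 1.000
(q ⊕ q) ⊕ p = min(1, 1.000 + 0.884) = min(1, 1.884) = 1.000
So the left factor is (q ⊕ q) ⊕ p = 1.000.
q ⊙ q = max(0, 0.815 + 0.815 − 1) = max(0, 0.630) = 0.630
¬q = 1 − 0.815 = 0.185
(q ⊙ q) ⊕ ¬q = min(1, 0.630 + 0.185) = min(1, 0.815) = 0.815
So the right-hand bound is (q ⊙ q) ⊕ ¬q = 0.815.
The residuum of the Łukasiewicz t-norm gives the supremum: min(1, 1 − 1.000 + 0.815).
1 − 1.000 + 0.815 = 0.815, so t = min(1, 0.815) = 0.815.
Check: 1.000 ⊙ 0.815 = max(0, 0.815) = 0.815 ≤ 0.815.

0.815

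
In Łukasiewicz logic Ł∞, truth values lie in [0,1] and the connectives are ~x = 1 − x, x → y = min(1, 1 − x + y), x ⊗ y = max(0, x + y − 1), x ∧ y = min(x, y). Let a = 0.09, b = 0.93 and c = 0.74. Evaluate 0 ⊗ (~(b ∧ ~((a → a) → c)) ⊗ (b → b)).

a → a = min(1, 1 − 0.09 + 0.09) = min(1, 1.00) = 1.00
(a → a) → c = min(1, 1 − 1.00 + 0.74) = min(1, 0.74) = 0.74
~((a → a) → c) = 1 − 0.74 = 0.26
b ∧ ~((a → a) → c) = min(0.93, 0.26) = 0.26
~(b ∧ ~((a → a) → c)) = 1 − 0.26 = 0.74
b → b = min(1, 1 − 0.93 + 0.93) = min(1, 1.00) = 1.00
~(b ∧ ~((a → a) → c)) ⊗ (b → b) = max(0, 0.74 + 1.00 − 1) = max(0, 0.74) = 0.74
0 ⊗ (~(b ∧ ~((a → a) → c)) ⊗ (b → b)) = max(0, 0.00 + 0.74 − 1) = max(0, -0.26) = 0.00

0.00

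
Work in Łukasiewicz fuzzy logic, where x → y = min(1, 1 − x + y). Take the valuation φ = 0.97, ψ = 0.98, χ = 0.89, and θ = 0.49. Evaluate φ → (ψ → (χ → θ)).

0.65

χ → θ = min(1, 1 − 0.89 + 0.49) = min(1, 0.60) = 0.60
ψ → (χ → θ) = min(1, 1 − 0.98 + 0.60) = min(1, 0.62) = 0.62
φ → (ψ → (χ → θ)) = min(1, 1 − 0.97 + 0.62) = min(1, 0.65) = 0.65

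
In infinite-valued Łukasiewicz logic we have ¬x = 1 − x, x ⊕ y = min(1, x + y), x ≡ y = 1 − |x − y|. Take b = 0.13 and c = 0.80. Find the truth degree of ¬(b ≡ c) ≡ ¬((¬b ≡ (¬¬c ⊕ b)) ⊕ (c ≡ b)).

0.33

b ≡ c = 1 − |0.13 − 0.80| = 1 − 0.67 = 0.33
¬(b ≡ c) = 1 − 0.33 = 0.67
¬b = 1 − 0.13 = 0.87
¬c = 1 − 0.80 = 0.20
¬¬c = 1 − 0.20 = 0.80
¬¬c ⊕ b = min(1, 0.80 + 0.13) = min(1, 0.93) = 0.93
¬b ≡ (¬¬c ⊕ b) = 1 − |0.87 − 0.93| = 1 − 0.06 = 0.94
c ≡ b = 1 − |0.80 − 0.13| = 1 − 0.67 = 0.33
(¬b ≡ (¬¬c ⊕ b)) ⊕ (c ≡ b) = min(1, 0.94 + 0.33) = min(1, 1.27) = 1.00
¬((¬b ≡ (¬¬c ⊕ b)) ⊕ (c ≡ b)) = 1 − 1.00 = 0.00
¬(b ≡ c) ≡ ¬((¬b ≡ (¬¬c ⊕ b)) ⊕ (c ≡ b)) = 1 − |0.67 − 0.00| = 1 − 0.67 = 0.33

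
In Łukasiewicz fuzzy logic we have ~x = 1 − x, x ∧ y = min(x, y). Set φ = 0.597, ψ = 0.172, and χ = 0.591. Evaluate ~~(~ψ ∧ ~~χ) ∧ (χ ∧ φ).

0.591

~ψ = 1 − 0.172 = 0.828
~χ = 1 − 0.591 = 0.409
~~χ = 1 − 0.409 = 0.591
~ψ ∧ ~~χ = min(0.828, 0.591) = 0.591
~(~ψ ∧ ~~χ) = 1 − 0.591 = 0.409
~~(~ψ ∧ ~~χ) = 1 − 0.409 = 0.591
χ ∧ φ = min(0.591, 0.597) = 0.591
~~(~ψ ∧ ~~χ) ∧ (χ ∧ φ) = min(0.591, 0.591) = 0.591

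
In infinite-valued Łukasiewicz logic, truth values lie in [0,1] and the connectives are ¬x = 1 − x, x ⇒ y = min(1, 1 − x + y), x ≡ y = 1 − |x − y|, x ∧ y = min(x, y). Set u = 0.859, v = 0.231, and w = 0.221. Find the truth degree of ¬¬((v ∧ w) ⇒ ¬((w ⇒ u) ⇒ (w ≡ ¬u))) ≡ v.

0.372

v ∧ w = min(0.231, 0.221) = 0.221
w ⇒ u = min(1, 1 − 0.221 + 0.859) = min(1, 1.638) = 1.000
¬u = 1 − 0.859 = 0.141
w ≡ ¬u = 1 − |0.221 − 0.141| = 1 − 0.080 = 0.920
(w ⇒ u) ⇒ (w ≡ ¬u) = min(1, 1 − 1.000 + 0.920) = min(1, 0.920) = 0.920
¬((w ⇒ u) ⇒ (w ≡ ¬u)) = 1 − 0.920 = 0.080
(v ∧ w) ⇒ ¬((w ⇒ u) ⇒ (w ≡ ¬u)) = min(1, 1 − 0.221 + 0.080) = min(1, 0.859) = 0.859
¬((v ∧ w) ⇒ ¬((w ⇒ u) ⇒ (w ≡ ¬u))) = 1 − 0.859 = 0.141
¬¬((v ∧ w) ⇒ ¬((w ⇒ u) ⇒ (w ≡ ¬u))) = 1 − 0.141 = 0.859
¬¬((v ∧ w) ⇒ ¬((w ⇒ u) ⇒ (w ≡ ¬u))) ≡ v = 1 − |0.859 − 0.231| = 1 − 0.628 = 0.372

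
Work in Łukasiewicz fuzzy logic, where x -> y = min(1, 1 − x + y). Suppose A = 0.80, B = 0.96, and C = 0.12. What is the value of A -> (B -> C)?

0.36

B -> C = min(1, 1 − 0.96 + 0.12) = min(1, 0.16) = 0.16
A -> (B -> C) = min(1, 1 − 0.80 + 0.16) = min(1, 0.36) = 0.36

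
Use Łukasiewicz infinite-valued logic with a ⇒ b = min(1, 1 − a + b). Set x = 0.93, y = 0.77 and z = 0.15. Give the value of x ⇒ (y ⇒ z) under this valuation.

0.45

y ⇒ z = min(1, 1 − 0.77 + 0.15) = min(1, 0.38) = 0.38
x ⇒ (y ⇒ z) = min(1, 1 − 0.93 + 0.38) = min(1, 0.45) = 0.45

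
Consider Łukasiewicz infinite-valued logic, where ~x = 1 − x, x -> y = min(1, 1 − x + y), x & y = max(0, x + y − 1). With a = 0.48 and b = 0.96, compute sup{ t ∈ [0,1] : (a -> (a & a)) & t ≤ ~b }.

a & a = max(0, 0.48 + 0.48 − 1) = max(0, -0.04) = 0.00
a -> (a & a) = min(1, 1 − 0.48 + 0.00) = min(1, 0.52) = 0.52
So the left factor is a -> (a & a) = 0.52.
~b = 1 − 0.96 = 0.04
So the right-hand bound is ~b = 0.04.
The residuum of the Łukasiewicz t-norm gives the supremum: min(1, 1 − 0.52 + 0.04).
1 − 0.52 + 0.04 = 0.52, so t = min(1, 0.52) = 0.52.
Check: 0.52 & 0.52 = max(0, 0.04) = 0.04 ≤ 0.04.

0.52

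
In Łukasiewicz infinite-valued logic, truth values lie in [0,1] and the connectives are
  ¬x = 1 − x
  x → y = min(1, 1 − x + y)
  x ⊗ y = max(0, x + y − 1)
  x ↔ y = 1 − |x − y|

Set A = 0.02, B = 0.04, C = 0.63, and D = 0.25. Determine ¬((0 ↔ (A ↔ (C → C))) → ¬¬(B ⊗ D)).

C → C = min(1, 1 − 0.63 + 0.63) = min(1, 1.00) = 1.00
A ↔ (C → C) = 1 − |0.02 − 1.00| = 1 − 0.98 = 0.02
0 ↔ (A ↔ (C → C)) = 1 − |0.00 − 0.02| = 1 − 0.02 = 0.98
B ⊗ D = max(0, 0.04 + 0.25 − 1) = max(0, -0.71) = 0.00
¬(B ⊗ D) = 1 − 0.00 = 1.00
¬¬(B ⊗ D) = 1 − 1.00 = 0.00
(0 ↔ (A ↔ (C → C))) → ¬¬(B ⊗ D) = min(1, 1 − 0.98 + 0.00) = min(1, 0.02) = 0.02
¬((0 ↔ (A ↔ (C → C))) → ¬¬(B ⊗ D)) = 1 − 0.02 = 0.98

0.98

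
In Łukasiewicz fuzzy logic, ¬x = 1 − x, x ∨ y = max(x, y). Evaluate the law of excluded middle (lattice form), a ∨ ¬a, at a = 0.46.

¬a = 1 − 0.46 = 0.54
a ∨ ¬a = max(0.46, 0.54) = 0.54
(The value 0.54 < 1 shows this instance is not satisfied; not a Ł∞-tautology — its value is max(a, 1−a).)

0.54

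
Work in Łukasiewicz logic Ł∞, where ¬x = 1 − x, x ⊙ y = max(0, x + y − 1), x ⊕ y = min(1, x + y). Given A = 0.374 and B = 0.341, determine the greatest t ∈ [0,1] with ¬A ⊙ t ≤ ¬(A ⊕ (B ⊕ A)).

0.374

¬A = 1 − 0.374 = 0.626
So the left factor is ¬A = 0.626.
B ⊕ A = min(1, 0.341 + 0.374) = min(1, 0.715) = 0.715
A ⊕ (B ⊕ A) = min(1, 0.374 + 0.715) = min(1, 1.089) = 1.000
¬(A ⊕ (B ⊕ A)) = 1 − 1.000 = 0.000
So the right-hand bound is ¬(A ⊕ (B ⊕ A)) = 0.000.
The residuum of the Łukasiewicz t-norm gives the supremum: min(1, 1 − 0.626 + 0.000).
1 − 0.626 + 0.000 = 0.374, so t = min(1, 0.374) = 0.374.
Check: 0.626 ⊙ 0.374 = max(0, 0.000) = 0.000 ≤ 0.000.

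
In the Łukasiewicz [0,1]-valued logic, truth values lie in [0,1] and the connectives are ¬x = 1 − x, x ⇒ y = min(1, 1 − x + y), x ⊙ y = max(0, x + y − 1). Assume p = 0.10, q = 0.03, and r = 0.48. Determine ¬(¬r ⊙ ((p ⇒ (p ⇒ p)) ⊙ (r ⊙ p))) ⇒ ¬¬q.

0.03

¬r = 1 − 0.48 = 0.52
p ⇒ p = min(1, 1 − 0.10 + 0.10) = min(1, 1.00) = 1.00
p ⇒ (p ⇒ p) = min(1, 1 − 0.10 + 1.00) = min(1, 1.90) = 1.00
r ⊙ p = max(0, 0.48 + 0.10 − 1) = max(0, -0.42) = 0.00
(p ⇒ (p ⇒ p)) ⊙ (r ⊙ p) = max(0, 1.00 + 0.00 − 1) = max(0, 0.00) = 0.00
¬r ⊙ ((p ⇒ (p ⇒ p)) ⊙ (r ⊙ p)) = max(0, 0.52 + 0.00 − 1) = max(0, -0.48) = 0.00
¬(¬r ⊙ ((p ⇒ (p ⇒ p)) ⊙ (r ⊙ p))) = 1 − 0.00 = 1.00
¬q = 1 − 0.03 = 0.97
¬¬q = 1 − 0.97 = 0.03
¬(¬r ⊙ ((p ⇒ (p ⇒ p)) ⊙ (r ⊙ p))) ⇒ ¬¬q = min(1, 1 − 1.00 + 0.03) = min(1, 0.03) = 0.03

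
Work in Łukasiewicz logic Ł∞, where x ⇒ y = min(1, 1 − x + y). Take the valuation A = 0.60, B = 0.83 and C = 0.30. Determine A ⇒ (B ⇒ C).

0.87

B ⇒ C = min(1, 1 − 0.83 + 0.30) = min(1, 0.47) = 0.47
A ⇒ (B ⇒ C) = min(1, 1 − 0.60 + 0.47) = min(1, 0.87) = 0.87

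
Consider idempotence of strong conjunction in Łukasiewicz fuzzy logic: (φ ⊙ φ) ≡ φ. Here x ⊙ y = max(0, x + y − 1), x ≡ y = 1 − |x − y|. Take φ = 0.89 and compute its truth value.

0.89

φ ⊙ φ = max(0, 0.89 + 0.89 − 1) = max(0, 0.78) = 0.78
(φ ⊙ φ) ≡ φ = 1 − |0.78 − 0.89| = 1 − 0.11 = 0.89
(The value 0.89 < 1 shows this instance is not satisfied; fails in Ł∞ since a ⊗ a = max(0, 2a−1) ≠ a in general.)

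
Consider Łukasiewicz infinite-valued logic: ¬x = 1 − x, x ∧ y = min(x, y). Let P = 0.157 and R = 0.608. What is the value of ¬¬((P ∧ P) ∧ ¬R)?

P ∧ P = min(0.157, 0.157) = 0.157
¬R = 1 − 0.608 = 0.392
(P ∧ P) ∧ ¬R = min(0.157, 0.392) = 0.157
¬((P ∧ P) ∧ ¬R) = 1 − 0.157 = 0.843
¬¬((P ∧ P) ∧ ¬R) = 1 − 0.843 = 0.157

0.157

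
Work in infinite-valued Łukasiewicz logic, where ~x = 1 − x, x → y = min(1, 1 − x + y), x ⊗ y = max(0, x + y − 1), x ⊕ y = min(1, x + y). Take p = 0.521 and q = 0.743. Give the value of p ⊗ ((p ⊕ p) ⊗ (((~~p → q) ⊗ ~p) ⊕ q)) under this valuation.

0.521

p ⊕ p = min(1, 0.521 + 0.521) = min(1, 1.042) = 1.000
~p = 1 − 0.521 = 0.479
~~p = 1 − 0.479 = 0.521
~~p → q = min(1, 1 − 0.521 + 0.743) = min(1, 1.222) = 1.000
(~~p → q) ⊗ ~p = max(0, 1.000 + 0.479 − 1) = max(0, 0.479) = 0.479
((~~p → q) ⊗ ~p) ⊕ q = min(1, 0.479 + 0.743) = min(1, 1.222) = 1.000
(p ⊕ p) ⊗ (((~~p → q) ⊗ ~p) ⊕ q) = max(0, 1.000 + 1.000 − 1) = max(0, 1.000) = 1.000
p ⊗ ((p ⊕ p) ⊗ (((~~p → q) ⊗ ~p) ⊕ q)) = max(0, 0.521 + 1.000 − 1) = max(0, 0.521) = 0.521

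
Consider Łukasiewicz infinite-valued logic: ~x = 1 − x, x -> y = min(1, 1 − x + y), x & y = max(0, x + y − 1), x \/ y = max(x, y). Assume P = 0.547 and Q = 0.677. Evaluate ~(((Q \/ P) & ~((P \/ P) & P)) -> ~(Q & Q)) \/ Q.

0.677

Q \/ P = max(0.677, 0.547) = 0.677
P \/ P = max(0.547, 0.547) = 0.547
(P \/ P) & P = max(0, 0.547 + 0.547 − 1) = max(0, 0.094) = 0.094
~((P \/ P) & P) = 1 − 0.094 = 0.906
(Q \/ P) & ~((P \/ P) & P) = max(0, 0.677 + 0.906 − 1) = max(0, 0.583) = 0.583
Q & Q = max(0, 0.677 + 0.677 − 1) = max(0, 0.354) = 0.354
~(Q & Q) = 1 − 0.354 = 0.646
((Q \/ P) & ~((P \/ P) & P)) -> ~(Q & Q) = min(1, 1 − 0.583 + 0.646) = min(1, 1.063) = 1.000
~(((Q \/ P) & ~((P \/ P) & P)) -> ~(Q & Q)) = 1 − 1.000 = 0.000
~(((Q \/ P) & ~((P \/ P) & P)) -> ~(Q & Q)) \/ Q = max(0.000, 0.677) = 0.677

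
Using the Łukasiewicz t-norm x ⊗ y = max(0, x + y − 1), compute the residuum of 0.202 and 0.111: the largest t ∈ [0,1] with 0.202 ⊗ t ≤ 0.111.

The residuum of the Łukasiewicz t-norm gives the supremum: min(1, 1 − 0.202 + 0.111).
1 − 0.202 + 0.111 = 0.909, so t = min(1, 0.909) = 0.909.
Check: 0.202 ⊗ 0.909 = max(0, 0.111) = 0.111 ≤ 0.111.

0.909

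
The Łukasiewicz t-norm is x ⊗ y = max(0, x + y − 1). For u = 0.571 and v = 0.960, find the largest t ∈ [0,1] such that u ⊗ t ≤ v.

1.000

The residuum of the Łukasiewicz t-norm gives the supremum: min(1, 1 − 0.571 + 0.960).
1 − 0.571 + 0.960 = 1.389, so t = min(1, 1.389) = 1.000.
Check: 0.571 ⊗ 1.000 = max(0, 0.571) = 0.571 ≤ 0.960.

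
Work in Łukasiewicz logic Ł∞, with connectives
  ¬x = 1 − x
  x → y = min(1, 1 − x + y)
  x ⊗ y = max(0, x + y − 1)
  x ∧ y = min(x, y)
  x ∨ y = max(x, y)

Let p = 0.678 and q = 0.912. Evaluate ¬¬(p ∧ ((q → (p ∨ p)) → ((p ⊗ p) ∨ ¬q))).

0.590

p ∨ p = max(0.678, 0.678) = 0.678
q → (p ∨ p) = min(1, 1 − 0.912 + 0.678) = min(1, 0.766) = 0.766
p ⊗ p = max(0, 0.678 + 0.678 − 1) = max(0, 0.356) = 0.356
¬q = 1 − 0.912 = 0.088
(p ⊗ p) ∨ ¬q = max(0.356, 0.088) = 0.356
(q → (p ∨ p)) → ((p ⊗ p) ∨ ¬q) = min(1, 1 − 0.766 + 0.356) = min(1, 0.590) = 0.590
p ∧ ((q → (p ∨ p)) → ((p ⊗ p) ∨ ¬q)) = min(0.678, 0.590) = 0.590
¬(p ∧ ((q → (p ∨ p)) → ((p ⊗ p) ∨ ¬q))) = 1 − 0.590 = 0.410
¬¬(p ∧ ((q → (p ∨ p)) → ((p ⊗ p) ∨ ¬q))) = 1 − 0.410 = 0.590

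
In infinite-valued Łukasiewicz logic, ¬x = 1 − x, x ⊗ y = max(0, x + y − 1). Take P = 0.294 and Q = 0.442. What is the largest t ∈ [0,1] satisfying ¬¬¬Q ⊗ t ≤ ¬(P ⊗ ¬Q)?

¬Q = 1 − 0.442 = 0.558
¬¬Q = 1 − 0.558 = 0.442
¬¬¬Q = 1 − 0.442 = 0.558
So the left factor is ¬¬¬Q = 0.558.
P ⊗ ¬Q = max(0, 0.294 + 0.558 − 1) = max(0, -0.148) = 0.000
¬(P ⊗ ¬Q) = 1 − 0.000 = 1.000
So the right-hand bound is ¬(P ⊗ ¬Q) = 1.000.
The residuum of the Łukasiewicz t-norm gives the supremum: min(1, 1 − 0.558 + 1.000).
1 − 0.558 + 1.000 = 1.442, so t = min(1, 1.442) = 1.000.
Check: 0.558 ⊗ 1.000 = max(0, 0.558) = 0.558 ≤ 1.000.

1.000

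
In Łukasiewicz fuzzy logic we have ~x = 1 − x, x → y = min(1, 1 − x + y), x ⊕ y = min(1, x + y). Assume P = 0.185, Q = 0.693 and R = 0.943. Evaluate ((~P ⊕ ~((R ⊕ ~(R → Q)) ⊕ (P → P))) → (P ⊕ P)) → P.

0.630

~P = 1 − 0.185 = 0.815
R → Q = min(1, 1 − 0.943 + 0.693) = min(1, 0.750) = 0.750
~(R → Q) = 1 − 0.750 = 0.250
R ⊕ ~(R → Q) = min(1, 0.943 + 0.250) = min(1, 1.193) = 1.000
P → P = min(1, 1 − 0.185 + 0.185) = min(1, 1.000) = 1.000
(R ⊕ ~(R → Q)) ⊕ (P → P) = min(1, 1.000 + 1.000) = min(1, 2.000) = 1.000
~((R ⊕ ~(R → Q)) ⊕ (P → P)) = 1 − 1.000 = 0.000
~P ⊕ ~((R ⊕ ~(R → Q)) ⊕ (P → P)) = min(1, 0.815 + 0.000) = min(1, 0.815) = 0.815
P ⊕ P = min(1, 0.185 + 0.185) = min(1, 0.370) = 0.370
(~P ⊕ ~((R ⊕ ~(R → Q)) ⊕ (P → P))) → (P ⊕ P) = min(1, 1 − 0.815 + 0.370) = min(1, 0.555) = 0.555
((~P ⊕ ~((R ⊕ ~(R → Q)) ⊕ (P → P))) → (P ⊕ P)) → P = min(1, 1 − 0.555 + 0.185) = min(1, 0.630) = 0.630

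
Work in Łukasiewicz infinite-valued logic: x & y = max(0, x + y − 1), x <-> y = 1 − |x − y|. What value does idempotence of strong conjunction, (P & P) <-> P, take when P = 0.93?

P & P = max(0, 0.93 + 0.93 − 1) = max(0, 0.86) = 0.86
(P & P) <-> P = 1 − |0.86 − 0.93| = 1 − 0.07 = 0.93
(The value 0.93 < 1 shows this instance is not satisfied; fails in Ł∞ since a ⊗ a = max(0, 2a−1) ≠ a in general.)

0.93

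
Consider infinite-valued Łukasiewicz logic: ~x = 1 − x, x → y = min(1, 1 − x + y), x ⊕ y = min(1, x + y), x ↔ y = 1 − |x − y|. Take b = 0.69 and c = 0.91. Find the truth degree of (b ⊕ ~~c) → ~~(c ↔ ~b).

~c = 1 − 0.91 = 0.09
~~c = 1 − 0.09 = 0.91
b ⊕ ~~c = min(1, 0.69 + 0.91) = min(1, 1.60) = 1.00
~b = 1 − 0.69 = 0.31
c ↔ ~b = 1 − |0.91 − 0.31| = 1 − 0.60 = 0.40
~(c ↔ ~b) = 1 − 0.40 = 0.60
~~(c ↔ ~b) = 1 − 0.60 = 0.40
(b ⊕ ~~c) → ~~(c ↔ ~b) = min(1, 1 − 1.00 + 0.40) = min(1, 0.40) = 0.40

0.40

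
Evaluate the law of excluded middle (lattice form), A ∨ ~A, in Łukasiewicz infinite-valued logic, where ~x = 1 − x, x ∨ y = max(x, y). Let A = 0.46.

~A = 1 − 0.46 = 0.54
A ∨ ~A = max(0.46, 0.54) = 0.54
(The value 0.54 < 1 shows this instance is not satisfied; not a Ł∞-tautology — its value is max(a, 1−a).)

0.54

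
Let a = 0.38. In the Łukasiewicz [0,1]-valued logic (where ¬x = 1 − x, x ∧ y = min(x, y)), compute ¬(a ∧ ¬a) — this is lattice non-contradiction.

¬a = 1 − 0.38 = 0.62
a ∧ ¬a = min(0.38, 0.62) = 0.38
¬(a ∧ ¬a) = 1 − 0.38 = 0.62
(The value 0.62 < 1 shows this instance is not satisfied; not a Ł∞-tautology — its value is 1 − min(a, 1−a).)

0.62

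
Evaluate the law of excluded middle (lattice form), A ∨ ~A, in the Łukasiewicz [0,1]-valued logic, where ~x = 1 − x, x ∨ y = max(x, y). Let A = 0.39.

~A = 1 − 0.39 = 0.61
A ∨ ~A = max(0.39, 0.61) = 0.61
(The value 0.61 < 1 shows this instance is not satisfied; not a Ł∞-tautology — its value is max(a, 1−a).)

0.61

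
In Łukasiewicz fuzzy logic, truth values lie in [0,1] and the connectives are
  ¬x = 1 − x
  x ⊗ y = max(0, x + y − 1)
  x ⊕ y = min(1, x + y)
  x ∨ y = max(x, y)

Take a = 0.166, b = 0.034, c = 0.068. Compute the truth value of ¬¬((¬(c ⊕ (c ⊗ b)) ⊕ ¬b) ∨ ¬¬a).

1.000

c ⊗ b = max(0, 0.068 + 0.034 − 1) = max(0, -0.898) = 0.000
c ⊕ (c ⊗ b) = min(1, 0.068 + 0.000) = min(1, 0.068) = 0.068
¬(c ⊕ (c ⊗ b)) = 1 − 0.068 = 0.932
¬b = 1 − 0.034 = 0.966
¬(c ⊕ (c ⊗ b)) ⊕ ¬b = min(1, 0.932 + 0.966) = min(1, 1.898) = 1.000
¬a = 1 − 0.166 = 0.834
¬¬a = 1 − 0.834 = 0.166
(¬(c ⊕ (c ⊗ b)) ⊕ ¬b) ∨ ¬¬a = max(1.000, 0.166) = 1.000
¬((¬(c ⊕ (c ⊗ b)) ⊕ ¬b) ∨ ¬¬a) = 1 − 1.000 = 0.000
¬¬((¬(c ⊕ (c ⊗ b)) ⊕ ¬b) ∨ ¬¬a) = 1 − 0.000 = 1.000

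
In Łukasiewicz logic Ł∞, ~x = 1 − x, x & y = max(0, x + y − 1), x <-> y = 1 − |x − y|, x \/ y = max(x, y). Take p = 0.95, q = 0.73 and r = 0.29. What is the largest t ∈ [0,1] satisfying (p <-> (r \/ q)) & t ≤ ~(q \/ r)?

r \/ q = max(0.29, 0.73) = 0.73
p <-> (r \/ q) = 1 − |0.95 − 0.73| = 1 − 0.22 = 0.78
So the left factor is p <-> (r \/ q) = 0.78.
q \/ r = max(0.73, 0.29) = 0.73
~(q \/ r) = 1 − 0.73 = 0.27
So the right-hand bound is ~(q \/ r) = 0.27.
The residuum of the Łukasiewicz t-norm gives the supremum: min(1, 1 − 0.78 + 0.27).
1 − 0.78 + 0.27 = 0.49, so t = min(1, 0.49) = 0.49.
Check: 0.78 & 0.49 = max(0, 0.27) = 0.27 ≤ 0.27.

0.49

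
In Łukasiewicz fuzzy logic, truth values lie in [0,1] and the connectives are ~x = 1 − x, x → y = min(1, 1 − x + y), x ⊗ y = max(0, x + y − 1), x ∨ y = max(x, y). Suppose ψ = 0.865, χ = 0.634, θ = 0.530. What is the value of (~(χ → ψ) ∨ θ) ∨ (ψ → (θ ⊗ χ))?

χ → ψ = min(1, 1 − 0.634 + 0.865) = min(1, 1.231) = 1.000
~(χ → ψ) = 1 − 1.000 = 0.000
~(χ → ψ) ∨ θ = max(0.000, 0.530) = 0.530
θ ⊗ χ = max(0, 0.530 + 0.634 − 1) = max(0, 0.164) = 0.164
ψ → (θ ⊗ χ) = min(1, 1 − 0.865 + 0.164) = min(1, 0.299) = 0.299
(~(χ → ψ) ∨ θ) ∨ (ψ → (θ ⊗ χ)) = max(0.530, 0.299) = 0.530

0.530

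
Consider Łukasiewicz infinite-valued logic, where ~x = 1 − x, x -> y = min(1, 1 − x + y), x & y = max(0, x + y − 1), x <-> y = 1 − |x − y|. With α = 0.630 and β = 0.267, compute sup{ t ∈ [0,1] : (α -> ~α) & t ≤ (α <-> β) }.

~α = 1 − 0.630 = 0.370
α -> ~α = min(1, 1 − 0.630 + 0.370) = min(1, 0.740) = 0.740
So the left factor is α -> ~α = 0.740.
α <-> β = 1 − |0.630 − 0.267| = 1 − 0.363 = 0.637
So the right-hand bound is α <-> β = 0.637.
The residuum of the Łukasiewicz t-norm gives the supremum: min(1, 1 − 0.740 + 0.637).
1 − 0.740 + 0.637 = 0.897, so t = min(1, 0.897) = 0.897.
Check: 0.740 & 0.897 = max(0, 0.637) = 0.637 ≤ 0.637.

0.897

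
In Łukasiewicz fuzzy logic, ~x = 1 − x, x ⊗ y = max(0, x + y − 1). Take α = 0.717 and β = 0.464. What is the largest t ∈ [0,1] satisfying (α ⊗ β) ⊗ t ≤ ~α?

1.000

α ⊗ β = max(0, 0.717 + 0.464 − 1) = max(0, 0.181) = 0.181
So the left factor is α ⊗ β = 0.181.
~α = 1 − 0.717 = 0.283
So the right-hand bound is ~α = 0.283.
The residuum of the Łukasiewicz t-norm gives the supremum: min(1, 1 − 0.181 + 0.283).
1 − 0.181 + 0.283 = 1.102, so t = min(1, 1.102) = 1.000.
Check: 0.181 ⊗ 1.000 = max(0, 0.181) = 0.181 ≤ 0.283.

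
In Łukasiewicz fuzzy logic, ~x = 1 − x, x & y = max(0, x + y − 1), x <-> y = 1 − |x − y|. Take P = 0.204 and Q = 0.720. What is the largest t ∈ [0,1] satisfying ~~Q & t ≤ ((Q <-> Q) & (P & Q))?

0.280

~Q = 1 − 0.720 = 0.280
~~Q = 1 − 0.280 = 0.720
So the left factor is ~~Q = 0.720.
Q <-> Q = 1 − |0.720 − 0.720| = 1 − 0.000 = 1.000
P & Q = max(0, 0.204 + 0.720 − 1) = max(0, -0.076) = 0.000
(Q <-> Q) & (P & Q) = max(0, 1.000 + 0.000 − 1) = max(0, 0.000) = 0.000
So the right-hand bound is (Q <-> Q) & (P & Q) = 0.000.
The residuum of the Łukasiewicz t-norm gives the supremum: min(1, 1 − 0.720 + 0.000).
1 − 0.720 + 0.000 = 0.280, so t = min(1, 0.280) = 0.280.
Check: 0.720 & 0.280 = max(0, 0.000) = 0.000 ≤ 0.000.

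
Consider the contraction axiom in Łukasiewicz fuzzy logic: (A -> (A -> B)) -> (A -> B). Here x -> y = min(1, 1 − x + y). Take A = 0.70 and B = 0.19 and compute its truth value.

A -> B = min(1, 1 − 0.70 + 0.19) = min(1, 0.49) = 0.49
A -> (A -> B) = min(1, 1 − 0.70 + 0.49) = min(1, 0.79) = 0.79
(A -> (A -> B)) -> (A -> B) = min(1, 1 − 0.79 + 0.49) = min(1, 0.70) = 0.70
(The value 0.70 < 1 shows this instance is not satisfied; fails in Ł∞ (the t-norm is not idempotent).)

0.70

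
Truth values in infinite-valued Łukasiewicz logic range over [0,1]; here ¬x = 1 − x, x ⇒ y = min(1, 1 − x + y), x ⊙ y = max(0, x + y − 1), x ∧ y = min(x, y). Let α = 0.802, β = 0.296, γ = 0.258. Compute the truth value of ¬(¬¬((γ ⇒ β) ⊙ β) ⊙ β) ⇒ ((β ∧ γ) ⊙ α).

γ ⇒ β = min(1, 1 − 0.258 + 0.296) = min(1, 1.038) = 1.000
(γ ⇒ β) ⊙ β = max(0, 1.000 + 0.296 − 1) = max(0, 0.296) = 0.296
¬((γ ⇒ β) ⊙ β) = 1 − 0.296 = 0.704
¬¬((γ ⇒ β) ⊙ β) = 1 − 0.704 = 0.296
¬¬((γ ⇒ β) ⊙ β) ⊙ β = max(0, 0.296 + 0.296 − 1) = max(0, -0.408) = 0.000
¬(¬¬((γ ⇒ β) ⊙ β) ⊙ β) = 1 − 0.000 = 1.000
β ∧ γ = min(0.296, 0.258) = 0.258
(β ∧ γ) ⊙ α = max(0, 0.258 + 0.802 − 1) = max(0, 0.060) = 0.060
¬(¬¬((γ ⇒ β) ⊙ β) ⊙ β) ⇒ ((β ∧ γ) ⊙ α) = min(1, 1 − 1.000 + 0.060) = min(1, 0.060) = 0.060

0.060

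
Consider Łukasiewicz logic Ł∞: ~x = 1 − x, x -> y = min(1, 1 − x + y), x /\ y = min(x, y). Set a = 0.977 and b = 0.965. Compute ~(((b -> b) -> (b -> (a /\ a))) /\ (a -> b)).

b -> b = min(1, 1 − 0.965 + 0.965) = min(1, 1.000) = 1.000
a /\ a = min(0.977, 0.977) = 0.977
b -> (a /\ a) = min(1, 1 − 0.965 + 0.977) = min(1, 1.012) = 1.000
(b -> b) -> (b -> (a /\ a)) = min(1, 1 − 1.000 + 1.000) = min(1, 1.000) = 1.000
a -> b = min(1, 1 − 0.977 + 0.965) = min(1, 0.988) = 0.988
((b -> b) -> (b -> (a /\ a))) /\ (a -> b) = min(1.000, 0.988) = 0.988
~(((b -> b) -> (b -> (a /\ a))) /\ (a -> b)) = 1 − 0.988 = 0.012

0.012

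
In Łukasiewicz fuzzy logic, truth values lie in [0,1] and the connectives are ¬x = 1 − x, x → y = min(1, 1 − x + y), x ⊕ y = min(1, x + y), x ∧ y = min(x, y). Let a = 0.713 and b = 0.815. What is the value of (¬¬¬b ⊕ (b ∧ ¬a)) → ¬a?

¬b = 1 − 0.815 = 0.185
¬¬b = 1 − 0.185 = 0.815
¬¬¬b = 1 − 0.815 = 0.185
¬a = 1 − 0.713 = 0.287
b ∧ ¬a = min(0.815, 0.287) = 0.287
¬¬¬b ⊕ (b ∧ ¬a) = min(1, 0.185 + 0.287) = min(1, 0.472) = 0.472
(¬¬¬b ⊕ (b ∧ ¬a)) → ¬a = min(1, 1 − 0.472 + 0.287) = min(1, 0.815) = 0.815

0.815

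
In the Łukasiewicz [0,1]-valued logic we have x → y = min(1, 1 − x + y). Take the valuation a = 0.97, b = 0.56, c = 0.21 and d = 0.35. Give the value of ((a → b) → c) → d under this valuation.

0.73

a → b = min(1, 1 − 0.97 + 0.56) = min(1, 0.59) = 0.59
(a → b) → c = min(1, 1 − 0.59 + 0.21) = min(1, 0.62) = 0.62
((a → b) → c) → d = min(1, 1 − 0.62 + 0.35) = min(1, 0.73) = 0.73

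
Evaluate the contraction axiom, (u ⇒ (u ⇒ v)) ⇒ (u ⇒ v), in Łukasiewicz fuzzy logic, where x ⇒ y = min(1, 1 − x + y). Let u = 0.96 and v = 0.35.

0.96

u ⇒ v = min(1, 1 − 0.96 + 0.35) = min(1, 0.39) = 0.39
u ⇒ (u ⇒ v) = min(1, 1 − 0.96 + 0.39) = min(1, 0.43) = 0.43
(u ⇒ (u ⇒ v)) ⇒ (u ⇒ v) = min(1, 1 − 0.43 + 0.39) = min(1, 0.96) = 0.96
(The value 0.96 < 1 shows this instance is not satisfied; fails in Ł∞ (the t-norm is not idempotent).)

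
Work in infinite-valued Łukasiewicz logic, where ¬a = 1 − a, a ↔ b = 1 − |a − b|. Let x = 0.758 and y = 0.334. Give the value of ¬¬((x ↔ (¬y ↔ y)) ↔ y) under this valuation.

¬y = 1 − 0.334 = 0.666
¬y ↔ y = 1 − |0.666 − 0.334| = 1 − 0.332 = 0.668
x ↔ (¬y ↔ y) = 1 − |0.758 − 0.668| = 1 − 0.090 = 0.910
(x ↔ (¬y ↔ y)) ↔ y = 1 − |0.910 − 0.334| = 1 − 0.576 = 0.424
¬((x ↔ (¬y ↔ y)) ↔ y) = 1 − 0.424 = 0.576
¬¬((x ↔ (¬y ↔ y)) ↔ y) = 1 − 0.576 = 0.424

0.424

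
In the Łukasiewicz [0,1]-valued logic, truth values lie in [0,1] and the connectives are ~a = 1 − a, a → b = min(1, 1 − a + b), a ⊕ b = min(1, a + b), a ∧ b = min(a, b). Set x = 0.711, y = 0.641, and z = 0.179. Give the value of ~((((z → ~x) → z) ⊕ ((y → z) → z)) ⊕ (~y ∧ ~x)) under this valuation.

0.000

~x = 1 − 0.711 = 0.289
z → ~x = min(1, 1 − 0.179 + 0.289) = min(1, 1.110) = 1.000
(z → ~x) → z = min(1, 1 − 1.000 + 0.179) = min(1, 0.179) = 0.179
y → z = min(1, 1 − 0.641 + 0.179) = min(1, 0.538) = 0.538
(y → z) → z = min(1, 1 − 0.538 + 0.179) = min(1, 0.641) = 0.641
((z → ~x) → z) ⊕ ((y → z) → z) = min(1, 0.179 + 0.641) = min(1, 0.820) = 0.820
~y = 1 − 0.641 = 0.359
~y ∧ ~x = min(0.359, 0.289) = 0.289
(((z → ~x) → z) ⊕ ((y → z) → z)) ⊕ (~y ∧ ~x) = min(1, 0.820 + 0.289) = min(1, 1.109) = 1.000
~((((z → ~x) → z) ⊕ ((y → z) → z)) ⊕ (~y ∧ ~x)) = 1 − 1.000 = 0.000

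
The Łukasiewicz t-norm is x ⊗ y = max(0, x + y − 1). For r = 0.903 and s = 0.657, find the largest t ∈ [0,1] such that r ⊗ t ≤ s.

0.754

The residuum of the Łukasiewicz t-norm gives the supremum: min(1, 1 − 0.903 + 0.657).
1 − 0.903 + 0.657 = 0.754, so t = min(1, 0.754) = 0.754.
Check: 0.903 ⊗ 0.754 = max(0, 0.657) = 0.657 ≤ 0.657.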